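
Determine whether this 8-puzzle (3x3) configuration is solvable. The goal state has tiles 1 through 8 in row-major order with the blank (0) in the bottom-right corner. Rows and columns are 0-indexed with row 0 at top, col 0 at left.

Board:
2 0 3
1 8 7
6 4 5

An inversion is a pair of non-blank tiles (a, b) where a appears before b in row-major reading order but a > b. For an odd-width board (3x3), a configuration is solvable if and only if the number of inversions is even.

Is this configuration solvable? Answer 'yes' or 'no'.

Inversions (pairs i<j in row-major order where tile[i] > tile[j] > 0): 11
11 is odd, so the puzzle is not solvable.

Answer: no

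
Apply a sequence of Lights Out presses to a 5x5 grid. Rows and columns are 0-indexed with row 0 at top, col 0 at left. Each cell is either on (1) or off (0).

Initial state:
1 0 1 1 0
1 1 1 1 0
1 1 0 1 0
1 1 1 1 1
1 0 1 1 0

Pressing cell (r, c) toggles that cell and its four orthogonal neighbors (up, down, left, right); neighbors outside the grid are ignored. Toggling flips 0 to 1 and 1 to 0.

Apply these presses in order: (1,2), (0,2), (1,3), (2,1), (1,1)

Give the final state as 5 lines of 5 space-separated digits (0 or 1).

After press 1 at (1,2):
1 0 0 1 0
1 0 0 0 0
1 1 1 1 0
1 1 1 1 1
1 0 1 1 0

After press 2 at (0,2):
1 1 1 0 0
1 0 1 0 0
1 1 1 1 0
1 1 1 1 1
1 0 1 1 0

After press 3 at (1,3):
1 1 1 1 0
1 0 0 1 1
1 1 1 0 0
1 1 1 1 1
1 0 1 1 0

After press 4 at (2,1):
1 1 1 1 0
1 1 0 1 1
0 0 0 0 0
1 0 1 1 1
1 0 1 1 0

After press 5 at (1,1):
1 0 1 1 0
0 0 1 1 1
0 1 0 0 0
1 0 1 1 1
1 0 1 1 0

Answer: 1 0 1 1 0
0 0 1 1 1
0 1 0 0 0
1 0 1 1 1
1 0 1 1 0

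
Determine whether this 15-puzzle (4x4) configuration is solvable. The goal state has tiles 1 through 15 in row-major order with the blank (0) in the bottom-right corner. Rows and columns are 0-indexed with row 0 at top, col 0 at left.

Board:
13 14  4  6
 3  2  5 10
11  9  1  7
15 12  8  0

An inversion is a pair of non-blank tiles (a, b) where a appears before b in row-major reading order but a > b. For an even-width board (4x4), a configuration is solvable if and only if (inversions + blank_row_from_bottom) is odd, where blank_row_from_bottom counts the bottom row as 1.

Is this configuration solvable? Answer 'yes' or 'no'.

Inversions: 49
Blank is in row 3 (0-indexed from top), which is row 1 counting from the bottom (bottom = 1).
49 + 1 = 50, which is even, so the puzzle is not solvable.

Answer: no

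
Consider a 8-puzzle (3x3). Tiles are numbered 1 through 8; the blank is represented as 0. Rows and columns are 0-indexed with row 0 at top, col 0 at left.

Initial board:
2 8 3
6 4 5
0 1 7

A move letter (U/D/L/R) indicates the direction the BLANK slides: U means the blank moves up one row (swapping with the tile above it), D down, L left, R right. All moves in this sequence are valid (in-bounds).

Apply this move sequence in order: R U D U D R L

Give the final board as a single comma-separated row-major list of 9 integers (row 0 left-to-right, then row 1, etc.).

After move 1 (R):
2 8 3
6 4 5
1 0 7

After move 2 (U):
2 8 3
6 0 5
1 4 7

After move 3 (D):
2 8 3
6 4 5
1 0 7

After move 4 (U):
2 8 3
6 0 5
1 4 7

After move 5 (D):
2 8 3
6 4 5
1 0 7

After move 6 (R):
2 8 3
6 4 5
1 7 0

After move 7 (L):
2 8 3
6 4 5
1 0 7

Answer: 2, 8, 3, 6, 4, 5, 1, 0, 7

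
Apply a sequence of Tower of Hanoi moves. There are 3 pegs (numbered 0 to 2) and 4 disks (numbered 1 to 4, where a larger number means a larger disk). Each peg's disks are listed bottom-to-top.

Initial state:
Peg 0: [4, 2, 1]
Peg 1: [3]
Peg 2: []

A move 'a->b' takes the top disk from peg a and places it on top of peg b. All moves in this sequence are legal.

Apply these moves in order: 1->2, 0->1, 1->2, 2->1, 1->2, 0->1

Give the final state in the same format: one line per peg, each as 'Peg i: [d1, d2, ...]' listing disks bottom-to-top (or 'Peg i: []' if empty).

After move 1 (1->2):
Peg 0: [4, 2, 1]
Peg 1: []
Peg 2: [3]

After move 2 (0->1):
Peg 0: [4, 2]
Peg 1: [1]
Peg 2: [3]

After move 3 (1->2):
Peg 0: [4, 2]
Peg 1: []
Peg 2: [3, 1]

After move 4 (2->1):
Peg 0: [4, 2]
Peg 1: [1]
Peg 2: [3]

After move 5 (1->2):
Peg 0: [4, 2]
Peg 1: []
Peg 2: [3, 1]

After move 6 (0->1):
Peg 0: [4]
Peg 1: [2]
Peg 2: [3, 1]

Answer: Peg 0: [4]
Peg 1: [2]
Peg 2: [3, 1]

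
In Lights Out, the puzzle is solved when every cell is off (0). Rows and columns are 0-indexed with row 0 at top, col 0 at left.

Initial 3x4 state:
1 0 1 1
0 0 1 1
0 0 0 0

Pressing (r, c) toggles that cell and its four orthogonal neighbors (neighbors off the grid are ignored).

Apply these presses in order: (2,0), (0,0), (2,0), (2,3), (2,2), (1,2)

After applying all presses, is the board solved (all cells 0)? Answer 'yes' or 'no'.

Answer: no

Derivation:
After press 1 at (2,0):
1 0 1 1
1 0 1 1
1 1 0 0

After press 2 at (0,0):
0 1 1 1
0 0 1 1
1 1 0 0

After press 3 at (2,0):
0 1 1 1
1 0 1 1
0 0 0 0

After press 4 at (2,3):
0 1 1 1
1 0 1 0
0 0 1 1

After press 5 at (2,2):
0 1 1 1
1 0 0 0
0 1 0 0

After press 6 at (1,2):
0 1 0 1
1 1 1 1
0 1 1 0

Lights still on: 8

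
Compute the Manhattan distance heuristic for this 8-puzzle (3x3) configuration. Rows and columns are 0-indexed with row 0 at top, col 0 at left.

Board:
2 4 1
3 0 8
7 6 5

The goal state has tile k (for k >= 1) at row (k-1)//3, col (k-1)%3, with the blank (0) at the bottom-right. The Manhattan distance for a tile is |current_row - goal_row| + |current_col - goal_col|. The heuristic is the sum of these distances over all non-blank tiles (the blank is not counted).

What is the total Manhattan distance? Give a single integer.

Tile 2: (0,0)->(0,1) = 1
Tile 4: (0,1)->(1,0) = 2
Tile 1: (0,2)->(0,0) = 2
Tile 3: (1,0)->(0,2) = 3
Tile 8: (1,2)->(2,1) = 2
Tile 7: (2,0)->(2,0) = 0
Tile 6: (2,1)->(1,2) = 2
Tile 5: (2,2)->(1,1) = 2
Sum: 1 + 2 + 2 + 3 + 2 + 0 + 2 + 2 = 14

Answer: 14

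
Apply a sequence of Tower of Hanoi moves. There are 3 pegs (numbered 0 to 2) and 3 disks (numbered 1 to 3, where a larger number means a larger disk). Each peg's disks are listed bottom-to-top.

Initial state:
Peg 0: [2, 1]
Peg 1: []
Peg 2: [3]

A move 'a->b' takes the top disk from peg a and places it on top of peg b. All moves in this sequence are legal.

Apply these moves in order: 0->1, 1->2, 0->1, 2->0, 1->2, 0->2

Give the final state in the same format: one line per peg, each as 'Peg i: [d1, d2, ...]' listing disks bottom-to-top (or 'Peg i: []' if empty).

Answer: Peg 0: []
Peg 1: []
Peg 2: [3, 2, 1]

Derivation:
After move 1 (0->1):
Peg 0: [2]
Peg 1: [1]
Peg 2: [3]

After move 2 (1->2):
Peg 0: [2]
Peg 1: []
Peg 2: [3, 1]

After move 3 (0->1):
Peg 0: []
Peg 1: [2]
Peg 2: [3, 1]

After move 4 (2->0):
Peg 0: [1]
Peg 1: [2]
Peg 2: [3]

After move 5 (1->2):
Peg 0: [1]
Peg 1: []
Peg 2: [3, 2]

After move 6 (0->2):
Peg 0: []
Peg 1: []
Peg 2: [3, 2, 1]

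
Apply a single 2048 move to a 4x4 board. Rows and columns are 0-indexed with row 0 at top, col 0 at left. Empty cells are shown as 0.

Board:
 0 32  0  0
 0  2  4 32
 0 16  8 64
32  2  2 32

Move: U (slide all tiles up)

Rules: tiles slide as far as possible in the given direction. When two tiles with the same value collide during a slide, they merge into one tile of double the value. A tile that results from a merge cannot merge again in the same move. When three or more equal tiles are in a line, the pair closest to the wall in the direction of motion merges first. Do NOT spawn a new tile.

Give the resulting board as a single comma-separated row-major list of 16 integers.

Answer: 32, 32, 4, 32, 0, 2, 8, 64, 0, 16, 2, 32, 0, 2, 0, 0

Derivation:
Slide up:
col 0: [0, 0, 0, 32] -> [32, 0, 0, 0]
col 1: [32, 2, 16, 2] -> [32, 2, 16, 2]
col 2: [0, 4, 8, 2] -> [4, 8, 2, 0]
col 3: [0, 32, 64, 32] -> [32, 64, 32, 0]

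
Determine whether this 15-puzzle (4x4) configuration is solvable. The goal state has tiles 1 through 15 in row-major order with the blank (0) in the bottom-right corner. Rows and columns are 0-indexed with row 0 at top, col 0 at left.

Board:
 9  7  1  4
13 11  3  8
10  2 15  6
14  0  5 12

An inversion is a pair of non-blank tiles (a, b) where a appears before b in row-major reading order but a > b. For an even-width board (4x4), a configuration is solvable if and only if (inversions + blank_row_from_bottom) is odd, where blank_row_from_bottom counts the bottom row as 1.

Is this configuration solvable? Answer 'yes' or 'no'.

Answer: yes

Derivation:
Inversions: 44
Blank is in row 3 (0-indexed from top), which is row 1 counting from the bottom (bottom = 1).
44 + 1 = 45, which is odd, so the puzzle is solvable.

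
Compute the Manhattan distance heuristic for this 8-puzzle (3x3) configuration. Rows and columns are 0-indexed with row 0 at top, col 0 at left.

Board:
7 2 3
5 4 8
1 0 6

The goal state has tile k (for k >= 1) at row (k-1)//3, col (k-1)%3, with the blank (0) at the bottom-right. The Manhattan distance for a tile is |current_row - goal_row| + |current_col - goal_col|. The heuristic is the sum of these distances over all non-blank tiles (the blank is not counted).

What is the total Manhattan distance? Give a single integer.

Tile 7: at (0,0), goal (2,0), distance |0-2|+|0-0| = 2
Tile 2: at (0,1), goal (0,1), distance |0-0|+|1-1| = 0
Tile 3: at (0,2), goal (0,2), distance |0-0|+|2-2| = 0
Tile 5: at (1,0), goal (1,1), distance |1-1|+|0-1| = 1
Tile 4: at (1,1), goal (1,0), distance |1-1|+|1-0| = 1
Tile 8: at (1,2), goal (2,1), distance |1-2|+|2-1| = 2
Tile 1: at (2,0), goal (0,0), distance |2-0|+|0-0| = 2
Tile 6: at (2,2), goal (1,2), distance |2-1|+|2-2| = 1
Sum: 2 + 0 + 0 + 1 + 1 + 2 + 2 + 1 = 9

Answer: 9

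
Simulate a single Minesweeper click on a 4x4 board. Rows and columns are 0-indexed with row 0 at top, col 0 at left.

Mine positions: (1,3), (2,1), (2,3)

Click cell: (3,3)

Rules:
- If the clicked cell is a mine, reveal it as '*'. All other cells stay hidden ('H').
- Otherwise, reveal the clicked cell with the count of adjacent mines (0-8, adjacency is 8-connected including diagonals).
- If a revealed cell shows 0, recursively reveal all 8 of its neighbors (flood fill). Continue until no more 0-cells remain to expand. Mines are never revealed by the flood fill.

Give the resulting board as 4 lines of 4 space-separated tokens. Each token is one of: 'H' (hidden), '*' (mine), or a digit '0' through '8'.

H H H H
H H H H
H H H H
H H H 1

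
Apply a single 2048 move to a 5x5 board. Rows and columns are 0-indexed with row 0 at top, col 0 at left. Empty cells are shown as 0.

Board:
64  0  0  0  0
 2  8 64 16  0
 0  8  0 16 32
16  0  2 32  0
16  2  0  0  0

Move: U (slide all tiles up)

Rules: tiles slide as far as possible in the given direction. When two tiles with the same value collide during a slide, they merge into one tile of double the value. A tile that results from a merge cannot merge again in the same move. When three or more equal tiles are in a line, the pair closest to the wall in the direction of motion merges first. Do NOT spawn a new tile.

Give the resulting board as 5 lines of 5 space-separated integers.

Answer: 64 16 64 32 32
 2  2  2 32  0
32  0  0  0  0
 0  0  0  0  0
 0  0  0  0  0

Derivation:
Slide up:
col 0: [64, 2, 0, 16, 16] -> [64, 2, 32, 0, 0]
col 1: [0, 8, 8, 0, 2] -> [16, 2, 0, 0, 0]
col 2: [0, 64, 0, 2, 0] -> [64, 2, 0, 0, 0]
col 3: [0, 16, 16, 32, 0] -> [32, 32, 0, 0, 0]
col 4: [0, 0, 32, 0, 0] -> [32, 0, 0, 0, 0]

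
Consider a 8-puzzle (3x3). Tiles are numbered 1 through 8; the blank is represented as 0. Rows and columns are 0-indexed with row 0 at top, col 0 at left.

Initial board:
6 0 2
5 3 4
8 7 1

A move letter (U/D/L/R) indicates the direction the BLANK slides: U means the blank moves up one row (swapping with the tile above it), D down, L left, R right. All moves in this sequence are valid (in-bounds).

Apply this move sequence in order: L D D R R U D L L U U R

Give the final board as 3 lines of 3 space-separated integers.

After move 1 (L):
0 6 2
5 3 4
8 7 1

After move 2 (D):
5 6 2
0 3 4
8 7 1

After move 3 (D):
5 6 2
8 3 4
0 7 1

After move 4 (R):
5 6 2
8 3 4
7 0 1

After move 5 (R):
5 6 2
8 3 4
7 1 0

After move 6 (U):
5 6 2
8 3 0
7 1 4

After move 7 (D):
5 6 2
8 3 4
7 1 0

After move 8 (L):
5 6 2
8 3 4
7 0 1

After move 9 (L):
5 6 2
8 3 4
0 7 1

After move 10 (U):
5 6 2
0 3 4
8 7 1

After move 11 (U):
0 6 2
5 3 4
8 7 1

After move 12 (R):
6 0 2
5 3 4
8 7 1

Answer: 6 0 2
5 3 4
8 7 1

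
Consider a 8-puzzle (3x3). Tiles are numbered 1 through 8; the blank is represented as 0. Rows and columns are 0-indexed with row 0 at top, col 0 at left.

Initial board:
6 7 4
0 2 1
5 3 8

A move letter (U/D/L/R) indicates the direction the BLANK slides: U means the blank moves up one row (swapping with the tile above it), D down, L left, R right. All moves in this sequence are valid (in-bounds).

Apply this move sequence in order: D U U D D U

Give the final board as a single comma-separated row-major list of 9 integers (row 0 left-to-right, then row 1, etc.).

After move 1 (D):
6 7 4
5 2 1
0 3 8

After move 2 (U):
6 7 4
0 2 1
5 3 8

After move 3 (U):
0 7 4
6 2 1
5 3 8

After move 4 (D):
6 7 4
0 2 1
5 3 8

After move 5 (D):
6 7 4
5 2 1
0 3 8

After move 6 (U):
6 7 4
0 2 1
5 3 8

Answer: 6, 7, 4, 0, 2, 1, 5, 3, 8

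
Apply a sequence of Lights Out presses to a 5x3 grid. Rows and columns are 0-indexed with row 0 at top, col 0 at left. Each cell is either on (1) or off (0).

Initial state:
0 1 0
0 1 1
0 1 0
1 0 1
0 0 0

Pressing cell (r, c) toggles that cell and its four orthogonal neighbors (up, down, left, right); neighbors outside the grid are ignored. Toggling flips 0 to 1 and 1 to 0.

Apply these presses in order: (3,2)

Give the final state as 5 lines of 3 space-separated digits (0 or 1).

After press 1 at (3,2):
0 1 0
0 1 1
0 1 1
1 1 0
0 0 1

Answer: 0 1 0
0 1 1
0 1 1
1 1 0
0 0 1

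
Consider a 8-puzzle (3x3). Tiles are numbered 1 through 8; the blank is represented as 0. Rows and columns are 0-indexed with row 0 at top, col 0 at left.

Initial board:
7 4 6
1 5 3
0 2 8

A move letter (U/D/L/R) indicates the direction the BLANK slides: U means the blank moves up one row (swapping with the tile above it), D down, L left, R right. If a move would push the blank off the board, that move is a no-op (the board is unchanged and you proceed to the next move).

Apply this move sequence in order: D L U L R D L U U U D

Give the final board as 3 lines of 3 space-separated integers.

Answer: 7 4 6
0 2 3
5 1 8

Derivation:
After move 1 (D):
7 4 6
1 5 3
0 2 8

After move 2 (L):
7 4 6
1 5 3
0 2 8

After move 3 (U):
7 4 6
0 5 3
1 2 8

After move 4 (L):
7 4 6
0 5 3
1 2 8

After move 5 (R):
7 4 6
5 0 3
1 2 8

After move 6 (D):
7 4 6
5 2 3
1 0 8

After move 7 (L):
7 4 6
5 2 3
0 1 8

After move 8 (U):
7 4 6
0 2 3
5 1 8

After move 9 (U):
0 4 6
7 2 3
5 1 8

After move 10 (U):
0 4 6
7 2 3
5 1 8

After move 11 (D):
7 4 6
0 2 3
5 1 8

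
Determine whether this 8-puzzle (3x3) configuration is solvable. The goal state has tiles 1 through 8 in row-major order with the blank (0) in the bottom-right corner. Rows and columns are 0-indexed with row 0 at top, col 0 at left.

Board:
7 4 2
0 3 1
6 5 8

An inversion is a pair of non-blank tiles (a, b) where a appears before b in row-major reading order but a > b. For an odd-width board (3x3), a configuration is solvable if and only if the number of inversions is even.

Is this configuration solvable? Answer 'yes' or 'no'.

Answer: yes

Derivation:
Inversions (pairs i<j in row-major order where tile[i] > tile[j] > 0): 12
12 is even, so the puzzle is solvable.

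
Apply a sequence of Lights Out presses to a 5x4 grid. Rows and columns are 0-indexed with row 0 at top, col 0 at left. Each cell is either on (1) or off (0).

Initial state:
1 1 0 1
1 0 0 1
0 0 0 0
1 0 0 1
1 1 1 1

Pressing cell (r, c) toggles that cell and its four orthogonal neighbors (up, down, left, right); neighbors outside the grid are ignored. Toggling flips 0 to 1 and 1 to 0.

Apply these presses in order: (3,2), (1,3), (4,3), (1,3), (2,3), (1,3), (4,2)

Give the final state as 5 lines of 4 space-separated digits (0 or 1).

Answer: 1 1 0 0
1 0 1 1
0 0 0 0
1 1 0 0
1 0 0 1

Derivation:
After press 1 at (3,2):
1 1 0 1
1 0 0 1
0 0 1 0
1 1 1 0
1 1 0 1

After press 2 at (1,3):
1 1 0 0
1 0 1 0
0 0 1 1
1 1 1 0
1 1 0 1

After press 3 at (4,3):
1 1 0 0
1 0 1 0
0 0 1 1
1 1 1 1
1 1 1 0

After press 4 at (1,3):
1 1 0 1
1 0 0 1
0 0 1 0
1 1 1 1
1 1 1 0

After press 5 at (2,3):
1 1 0 1
1 0 0 0
0 0 0 1
1 1 1 0
1 1 1 0

After press 6 at (1,3):
1 1 0 0
1 0 1 1
0 0 0 0
1 1 1 0
1 1 1 0

After press 7 at (4,2):
1 1 0 0
1 0 1 1
0 0 0 0
1 1 0 0
1 0 0 1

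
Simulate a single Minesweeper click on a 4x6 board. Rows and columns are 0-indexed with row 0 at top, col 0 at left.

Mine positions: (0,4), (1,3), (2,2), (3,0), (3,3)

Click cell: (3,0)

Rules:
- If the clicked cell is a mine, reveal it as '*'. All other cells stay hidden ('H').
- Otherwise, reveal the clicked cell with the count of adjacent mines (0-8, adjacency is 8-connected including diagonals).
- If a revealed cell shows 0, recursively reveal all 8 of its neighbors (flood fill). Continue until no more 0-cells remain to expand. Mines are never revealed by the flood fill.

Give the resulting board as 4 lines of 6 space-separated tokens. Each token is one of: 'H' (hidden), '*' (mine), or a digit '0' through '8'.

H H H H H H
H H H H H H
H H H H H H
* H H H H H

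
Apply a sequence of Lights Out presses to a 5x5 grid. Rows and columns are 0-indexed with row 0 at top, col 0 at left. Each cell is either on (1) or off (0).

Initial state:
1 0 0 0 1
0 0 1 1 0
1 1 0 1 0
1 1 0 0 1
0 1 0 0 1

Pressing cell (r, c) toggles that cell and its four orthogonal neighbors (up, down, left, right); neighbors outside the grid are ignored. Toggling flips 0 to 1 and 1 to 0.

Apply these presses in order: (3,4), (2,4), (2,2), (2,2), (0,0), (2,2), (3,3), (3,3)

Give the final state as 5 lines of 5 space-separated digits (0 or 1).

After press 1 at (3,4):
1 0 0 0 1
0 0 1 1 0
1 1 0 1 1
1 1 0 1 0
0 1 0 0 0

After press 2 at (2,4):
1 0 0 0 1
0 0 1 1 1
1 1 0 0 0
1 1 0 1 1
0 1 0 0 0

After press 3 at (2,2):
1 0 0 0 1
0 0 0 1 1
1 0 1 1 0
1 1 1 1 1
0 1 0 0 0

After press 4 at (2,2):
1 0 0 0 1
0 0 1 1 1
1 1 0 0 0
1 1 0 1 1
0 1 0 0 0

After press 5 at (0,0):
0 1 0 0 1
1 0 1 1 1
1 1 0 0 0
1 1 0 1 1
0 1 0 0 0

After press 6 at (2,2):
0 1 0 0 1
1 0 0 1 1
1 0 1 1 0
1 1 1 1 1
0 1 0 0 0

After press 7 at (3,3):
0 1 0 0 1
1 0 0 1 1
1 0 1 0 0
1 1 0 0 0
0 1 0 1 0

After press 8 at (3,3):
0 1 0 0 1
1 0 0 1 1
1 0 1 1 0
1 1 1 1 1
0 1 0 0 0

Answer: 0 1 0 0 1
1 0 0 1 1
1 0 1 1 0
1 1 1 1 1
0 1 0 0 0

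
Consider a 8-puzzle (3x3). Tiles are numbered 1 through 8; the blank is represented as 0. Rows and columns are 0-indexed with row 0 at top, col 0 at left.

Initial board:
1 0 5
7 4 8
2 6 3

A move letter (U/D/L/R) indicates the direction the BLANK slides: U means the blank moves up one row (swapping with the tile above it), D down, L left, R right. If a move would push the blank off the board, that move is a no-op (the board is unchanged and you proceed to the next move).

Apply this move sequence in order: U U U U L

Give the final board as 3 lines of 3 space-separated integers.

After move 1 (U):
1 0 5
7 4 8
2 6 3

After move 2 (U):
1 0 5
7 4 8
2 6 3

After move 3 (U):
1 0 5
7 4 8
2 6 3

After move 4 (U):
1 0 5
7 4 8
2 6 3

After move 5 (L):
0 1 5
7 4 8
2 6 3

Answer: 0 1 5
7 4 8
2 6 3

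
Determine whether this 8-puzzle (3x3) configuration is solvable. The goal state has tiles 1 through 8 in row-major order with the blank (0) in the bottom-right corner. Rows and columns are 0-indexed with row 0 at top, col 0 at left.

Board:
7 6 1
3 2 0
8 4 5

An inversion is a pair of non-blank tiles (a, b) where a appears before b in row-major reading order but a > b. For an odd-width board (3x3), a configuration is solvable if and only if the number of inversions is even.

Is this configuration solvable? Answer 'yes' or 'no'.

Answer: yes

Derivation:
Inversions (pairs i<j in row-major order where tile[i] > tile[j] > 0): 14
14 is even, so the puzzle is solvable.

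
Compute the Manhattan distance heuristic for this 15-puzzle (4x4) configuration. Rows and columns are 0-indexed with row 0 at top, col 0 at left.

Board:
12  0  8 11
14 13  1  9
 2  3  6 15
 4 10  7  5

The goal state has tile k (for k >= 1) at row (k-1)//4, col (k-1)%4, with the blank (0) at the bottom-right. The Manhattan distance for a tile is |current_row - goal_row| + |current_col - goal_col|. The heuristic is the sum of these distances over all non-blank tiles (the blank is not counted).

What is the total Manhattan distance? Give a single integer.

Answer: 47

Derivation:
Tile 12: at (0,0), goal (2,3), distance |0-2|+|0-3| = 5
Tile 8: at (0,2), goal (1,3), distance |0-1|+|2-3| = 2
Tile 11: at (0,3), goal (2,2), distance |0-2|+|3-2| = 3
Tile 14: at (1,0), goal (3,1), distance |1-3|+|0-1| = 3
Tile 13: at (1,1), goal (3,0), distance |1-3|+|1-0| = 3
Tile 1: at (1,2), goal (0,0), distance |1-0|+|2-0| = 3
Tile 9: at (1,3), goal (2,0), distance |1-2|+|3-0| = 4
Tile 2: at (2,0), goal (0,1), distance |2-0|+|0-1| = 3
Tile 3: at (2,1), goal (0,2), distance |2-0|+|1-2| = 3
Tile 6: at (2,2), goal (1,1), distance |2-1|+|2-1| = 2
Tile 15: at (2,3), goal (3,2), distance |2-3|+|3-2| = 2
Tile 4: at (3,0), goal (0,3), distance |3-0|+|0-3| = 6
Tile 10: at (3,1), goal (2,1), distance |3-2|+|1-1| = 1
Tile 7: at (3,2), goal (1,2), distance |3-1|+|2-2| = 2
Tile 5: at (3,3), goal (1,0), distance |3-1|+|3-0| = 5
Sum: 5 + 2 + 3 + 3 + 3 + 3 + 4 + 3 + 3 + 2 + 2 + 6 + 1 + 2 + 5 = 47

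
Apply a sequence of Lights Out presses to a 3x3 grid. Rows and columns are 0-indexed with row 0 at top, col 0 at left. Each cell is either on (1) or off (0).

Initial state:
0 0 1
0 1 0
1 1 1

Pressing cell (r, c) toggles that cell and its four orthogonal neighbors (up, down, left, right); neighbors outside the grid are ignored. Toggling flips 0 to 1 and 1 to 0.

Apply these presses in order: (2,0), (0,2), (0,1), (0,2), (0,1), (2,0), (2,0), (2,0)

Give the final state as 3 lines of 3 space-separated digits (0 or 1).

Answer: 0 0 1
0 1 0
1 1 1

Derivation:
After press 1 at (2,0):
0 0 1
1 1 0
0 0 1

After press 2 at (0,2):
0 1 0
1 1 1
0 0 1

After press 3 at (0,1):
1 0 1
1 0 1
0 0 1

After press 4 at (0,2):
1 1 0
1 0 0
0 0 1

After press 5 at (0,1):
0 0 1
1 1 0
0 0 1

After press 6 at (2,0):
0 0 1
0 1 0
1 1 1

After press 7 at (2,0):
0 0 1
1 1 0
0 0 1

After press 8 at (2,0):
0 0 1
0 1 0
1 1 1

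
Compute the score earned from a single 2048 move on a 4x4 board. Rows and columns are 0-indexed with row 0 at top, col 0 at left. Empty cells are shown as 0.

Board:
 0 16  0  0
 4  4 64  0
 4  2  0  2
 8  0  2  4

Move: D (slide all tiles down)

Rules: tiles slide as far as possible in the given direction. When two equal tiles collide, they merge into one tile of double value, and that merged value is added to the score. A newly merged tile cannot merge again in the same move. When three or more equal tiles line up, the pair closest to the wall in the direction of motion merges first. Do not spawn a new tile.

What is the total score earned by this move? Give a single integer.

Answer: 8

Derivation:
Slide down:
col 0: [0, 4, 4, 8] -> [0, 0, 8, 8]  score +8 (running 8)
col 1: [16, 4, 2, 0] -> [0, 16, 4, 2]  score +0 (running 8)
col 2: [0, 64, 0, 2] -> [0, 0, 64, 2]  score +0 (running 8)
col 3: [0, 0, 2, 4] -> [0, 0, 2, 4]  score +0 (running 8)
Board after move:
 0  0  0  0
 0 16  0  0
 8  4 64  2
 8  2  2  4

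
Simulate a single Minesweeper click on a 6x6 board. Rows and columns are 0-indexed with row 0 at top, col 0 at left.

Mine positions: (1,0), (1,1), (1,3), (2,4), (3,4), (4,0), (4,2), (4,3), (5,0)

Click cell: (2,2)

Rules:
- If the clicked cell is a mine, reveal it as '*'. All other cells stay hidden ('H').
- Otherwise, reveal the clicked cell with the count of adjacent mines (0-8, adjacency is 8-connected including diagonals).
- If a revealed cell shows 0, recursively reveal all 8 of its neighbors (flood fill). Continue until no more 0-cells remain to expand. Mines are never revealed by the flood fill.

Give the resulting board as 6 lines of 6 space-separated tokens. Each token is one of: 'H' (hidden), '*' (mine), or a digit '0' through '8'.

H H H H H H
H H H H H H
H H 2 H H H
H H H H H H
H H H H H H
H H H H H H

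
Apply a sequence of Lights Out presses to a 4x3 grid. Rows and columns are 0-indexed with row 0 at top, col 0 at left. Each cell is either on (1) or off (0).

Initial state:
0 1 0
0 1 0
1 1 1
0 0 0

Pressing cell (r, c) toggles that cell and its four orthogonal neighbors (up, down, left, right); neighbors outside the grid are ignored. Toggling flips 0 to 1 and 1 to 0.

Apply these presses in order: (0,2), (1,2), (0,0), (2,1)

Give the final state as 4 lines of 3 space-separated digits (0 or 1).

Answer: 1 1 0
1 1 0
0 0 1
0 1 0

Derivation:
After press 1 at (0,2):
0 0 1
0 1 1
1 1 1
0 0 0

After press 2 at (1,2):
0 0 0
0 0 0
1 1 0
0 0 0

After press 3 at (0,0):
1 1 0
1 0 0
1 1 0
0 0 0

After press 4 at (2,1):
1 1 0
1 1 0
0 0 1
0 1 0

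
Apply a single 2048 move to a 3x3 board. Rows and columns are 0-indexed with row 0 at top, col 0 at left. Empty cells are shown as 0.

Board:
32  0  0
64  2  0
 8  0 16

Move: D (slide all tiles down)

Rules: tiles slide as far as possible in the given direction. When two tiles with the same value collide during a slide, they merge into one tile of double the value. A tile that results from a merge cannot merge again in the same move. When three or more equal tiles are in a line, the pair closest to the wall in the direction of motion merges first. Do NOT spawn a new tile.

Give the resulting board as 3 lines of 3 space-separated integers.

Slide down:
col 0: [32, 64, 8] -> [32, 64, 8]
col 1: [0, 2, 0] -> [0, 0, 2]
col 2: [0, 0, 16] -> [0, 0, 16]

Answer: 32  0  0
64  0  0
 8  2 16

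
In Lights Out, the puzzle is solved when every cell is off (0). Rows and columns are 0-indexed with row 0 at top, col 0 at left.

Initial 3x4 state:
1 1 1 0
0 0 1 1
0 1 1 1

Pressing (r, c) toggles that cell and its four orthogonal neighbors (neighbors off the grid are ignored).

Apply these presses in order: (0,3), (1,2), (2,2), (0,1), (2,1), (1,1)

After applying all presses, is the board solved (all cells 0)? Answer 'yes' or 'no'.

Answer: no

Derivation:
After press 1 at (0,3):
1 1 0 1
0 0 1 0
0 1 1 1

After press 2 at (1,2):
1 1 1 1
0 1 0 1
0 1 0 1

After press 3 at (2,2):
1 1 1 1
0 1 1 1
0 0 1 0

After press 4 at (0,1):
0 0 0 1
0 0 1 1
0 0 1 0

After press 5 at (2,1):
0 0 0 1
0 1 1 1
1 1 0 0

After press 6 at (1,1):
0 1 0 1
1 0 0 1
1 0 0 0

Lights still on: 5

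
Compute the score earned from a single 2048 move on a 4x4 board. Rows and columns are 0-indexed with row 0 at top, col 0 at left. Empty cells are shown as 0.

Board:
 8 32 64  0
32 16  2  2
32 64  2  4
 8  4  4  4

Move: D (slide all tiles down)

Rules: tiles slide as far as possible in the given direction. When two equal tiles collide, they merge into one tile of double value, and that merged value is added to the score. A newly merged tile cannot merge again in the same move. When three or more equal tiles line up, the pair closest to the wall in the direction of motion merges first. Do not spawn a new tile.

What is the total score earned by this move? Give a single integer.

Answer: 76

Derivation:
Slide down:
col 0: [8, 32, 32, 8] -> [0, 8, 64, 8]  score +64 (running 64)
col 1: [32, 16, 64, 4] -> [32, 16, 64, 4]  score +0 (running 64)
col 2: [64, 2, 2, 4] -> [0, 64, 4, 4]  score +4 (running 68)
col 3: [0, 2, 4, 4] -> [0, 0, 2, 8]  score +8 (running 76)
Board after move:
 0 32  0  0
 8 16 64  0
64 64  4  2
 8  4  4  8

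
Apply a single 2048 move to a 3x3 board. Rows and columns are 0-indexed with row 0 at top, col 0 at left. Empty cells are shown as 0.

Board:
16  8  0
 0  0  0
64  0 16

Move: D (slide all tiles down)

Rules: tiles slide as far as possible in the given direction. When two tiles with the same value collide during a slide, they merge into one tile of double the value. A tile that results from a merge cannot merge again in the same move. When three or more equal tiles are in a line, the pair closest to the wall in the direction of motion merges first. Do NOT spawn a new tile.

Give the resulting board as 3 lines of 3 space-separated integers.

Answer:  0  0  0
16  0  0
64  8 16

Derivation:
Slide down:
col 0: [16, 0, 64] -> [0, 16, 64]
col 1: [8, 0, 0] -> [0, 0, 8]
col 2: [0, 0, 16] -> [0, 0, 16]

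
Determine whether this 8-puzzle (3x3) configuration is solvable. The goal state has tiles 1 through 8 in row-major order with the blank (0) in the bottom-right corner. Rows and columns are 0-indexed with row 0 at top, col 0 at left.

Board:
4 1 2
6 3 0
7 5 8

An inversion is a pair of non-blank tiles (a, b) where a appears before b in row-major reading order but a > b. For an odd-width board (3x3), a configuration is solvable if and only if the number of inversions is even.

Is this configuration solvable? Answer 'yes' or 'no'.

Inversions (pairs i<j in row-major order where tile[i] > tile[j] > 0): 6
6 is even, so the puzzle is solvable.

Answer: yes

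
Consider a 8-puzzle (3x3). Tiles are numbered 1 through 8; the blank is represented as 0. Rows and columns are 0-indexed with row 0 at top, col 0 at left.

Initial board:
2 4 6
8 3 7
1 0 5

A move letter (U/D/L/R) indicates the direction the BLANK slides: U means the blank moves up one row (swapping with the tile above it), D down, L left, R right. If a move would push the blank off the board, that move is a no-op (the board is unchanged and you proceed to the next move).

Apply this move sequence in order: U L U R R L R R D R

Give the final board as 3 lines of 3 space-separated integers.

After move 1 (U):
2 4 6
8 0 7
1 3 5

After move 2 (L):
2 4 6
0 8 7
1 3 5

After move 3 (U):
0 4 6
2 8 7
1 3 5

After move 4 (R):
4 0 6
2 8 7
1 3 5

After move 5 (R):
4 6 0
2 8 7
1 3 5

After move 6 (L):
4 0 6
2 8 7
1 3 5

After move 7 (R):
4 6 0
2 8 7
1 3 5

After move 8 (R):
4 6 0
2 8 7
1 3 5

After move 9 (D):
4 6 7
2 8 0
1 3 5

After move 10 (R):
4 6 7
2 8 0
1 3 5

Answer: 4 6 7
2 8 0
1 3 5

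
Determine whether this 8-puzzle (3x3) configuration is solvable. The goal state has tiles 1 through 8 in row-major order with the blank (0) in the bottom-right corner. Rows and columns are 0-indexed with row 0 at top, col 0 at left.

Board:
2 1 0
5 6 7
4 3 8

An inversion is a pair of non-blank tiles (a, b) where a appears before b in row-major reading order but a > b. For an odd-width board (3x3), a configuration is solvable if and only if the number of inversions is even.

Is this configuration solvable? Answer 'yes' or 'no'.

Inversions (pairs i<j in row-major order where tile[i] > tile[j] > 0): 8
8 is even, so the puzzle is solvable.

Answer: yes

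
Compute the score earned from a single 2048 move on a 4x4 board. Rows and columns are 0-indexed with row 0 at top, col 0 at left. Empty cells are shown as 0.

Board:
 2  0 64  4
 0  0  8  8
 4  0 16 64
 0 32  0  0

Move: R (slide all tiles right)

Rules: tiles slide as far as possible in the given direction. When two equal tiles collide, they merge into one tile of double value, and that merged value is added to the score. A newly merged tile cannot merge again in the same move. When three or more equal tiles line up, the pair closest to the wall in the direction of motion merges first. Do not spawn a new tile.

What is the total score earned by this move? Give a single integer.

Slide right:
row 0: [2, 0, 64, 4] -> [0, 2, 64, 4]  score +0 (running 0)
row 1: [0, 0, 8, 8] -> [0, 0, 0, 16]  score +16 (running 16)
row 2: [4, 0, 16, 64] -> [0, 4, 16, 64]  score +0 (running 16)
row 3: [0, 32, 0, 0] -> [0, 0, 0, 32]  score +0 (running 16)
Board after move:
 0  2 64  4
 0  0  0 16
 0  4 16 64
 0  0  0 32

Answer: 16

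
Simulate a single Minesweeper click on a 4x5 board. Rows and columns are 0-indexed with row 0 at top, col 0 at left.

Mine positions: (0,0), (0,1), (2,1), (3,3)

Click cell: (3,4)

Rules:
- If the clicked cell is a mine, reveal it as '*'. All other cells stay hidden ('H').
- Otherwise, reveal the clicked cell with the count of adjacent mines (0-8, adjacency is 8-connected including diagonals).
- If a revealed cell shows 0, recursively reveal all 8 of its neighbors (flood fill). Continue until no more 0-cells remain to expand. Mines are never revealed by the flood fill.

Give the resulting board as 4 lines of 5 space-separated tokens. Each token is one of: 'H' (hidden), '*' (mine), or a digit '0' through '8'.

H H H H H
H H H H H
H H H H H
H H H H 1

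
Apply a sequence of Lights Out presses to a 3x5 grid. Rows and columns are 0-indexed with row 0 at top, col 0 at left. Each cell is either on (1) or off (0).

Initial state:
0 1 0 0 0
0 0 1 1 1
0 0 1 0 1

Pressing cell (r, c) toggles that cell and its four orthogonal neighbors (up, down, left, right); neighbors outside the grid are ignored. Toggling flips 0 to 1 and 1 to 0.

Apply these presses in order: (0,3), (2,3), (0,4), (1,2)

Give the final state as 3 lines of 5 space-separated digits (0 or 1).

After press 1 at (0,3):
0 1 1 1 1
0 0 1 0 1
0 0 1 0 1

After press 2 at (2,3):
0 1 1 1 1
0 0 1 1 1
0 0 0 1 0

After press 3 at (0,4):
0 1 1 0 0
0 0 1 1 0
0 0 0 1 0

After press 4 at (1,2):
0 1 0 0 0
0 1 0 0 0
0 0 1 1 0

Answer: 0 1 0 0 0
0 1 0 0 0
0 0 1 1 0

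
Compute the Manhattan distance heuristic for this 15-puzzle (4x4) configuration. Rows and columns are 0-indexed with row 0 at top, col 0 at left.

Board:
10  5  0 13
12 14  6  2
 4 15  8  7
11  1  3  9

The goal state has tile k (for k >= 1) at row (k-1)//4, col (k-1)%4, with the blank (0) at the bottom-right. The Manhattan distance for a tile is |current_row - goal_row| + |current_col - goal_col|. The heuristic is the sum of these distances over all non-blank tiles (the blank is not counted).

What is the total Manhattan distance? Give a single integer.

Answer: 46

Derivation:
Tile 10: (0,0)->(2,1) = 3
Tile 5: (0,1)->(1,0) = 2
Tile 13: (0,3)->(3,0) = 6
Tile 12: (1,0)->(2,3) = 4
Tile 14: (1,1)->(3,1) = 2
Tile 6: (1,2)->(1,1) = 1
Tile 2: (1,3)->(0,1) = 3
Tile 4: (2,0)->(0,3) = 5
Tile 15: (2,1)->(3,2) = 2
Tile 8: (2,2)->(1,3) = 2
Tile 7: (2,3)->(1,2) = 2
Tile 11: (3,0)->(2,2) = 3
Tile 1: (3,1)->(0,0) = 4
Tile 3: (3,2)->(0,2) = 3
Tile 9: (3,3)->(2,0) = 4
Sum: 3 + 2 + 6 + 4 + 2 + 1 + 3 + 5 + 2 + 2 + 2 + 3 + 4 + 3 + 4 = 46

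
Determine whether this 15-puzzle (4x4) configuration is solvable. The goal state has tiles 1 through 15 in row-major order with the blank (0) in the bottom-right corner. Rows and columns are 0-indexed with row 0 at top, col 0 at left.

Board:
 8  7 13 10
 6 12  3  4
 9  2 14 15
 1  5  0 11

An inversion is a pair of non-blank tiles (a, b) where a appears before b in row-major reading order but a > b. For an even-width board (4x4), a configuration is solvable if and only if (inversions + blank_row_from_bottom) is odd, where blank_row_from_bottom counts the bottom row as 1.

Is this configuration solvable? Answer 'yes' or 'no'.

Answer: yes

Derivation:
Inversions: 56
Blank is in row 3 (0-indexed from top), which is row 1 counting from the bottom (bottom = 1).
56 + 1 = 57, which is odd, so the puzzle is solvable.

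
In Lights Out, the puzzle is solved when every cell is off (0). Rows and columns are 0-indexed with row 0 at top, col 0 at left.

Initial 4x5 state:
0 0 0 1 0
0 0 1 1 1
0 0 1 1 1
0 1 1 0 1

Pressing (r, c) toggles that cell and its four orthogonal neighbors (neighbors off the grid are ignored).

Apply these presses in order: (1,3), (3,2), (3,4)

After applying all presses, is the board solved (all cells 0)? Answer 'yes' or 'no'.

After press 1 at (1,3):
0 0 0 0 0
0 0 0 0 0
0 0 1 0 1
0 1 1 0 1

After press 2 at (3,2):
0 0 0 0 0
0 0 0 0 0
0 0 0 0 1
0 0 0 1 1

After press 3 at (3,4):
0 0 0 0 0
0 0 0 0 0
0 0 0 0 0
0 0 0 0 0

Lights still on: 0

Answer: yes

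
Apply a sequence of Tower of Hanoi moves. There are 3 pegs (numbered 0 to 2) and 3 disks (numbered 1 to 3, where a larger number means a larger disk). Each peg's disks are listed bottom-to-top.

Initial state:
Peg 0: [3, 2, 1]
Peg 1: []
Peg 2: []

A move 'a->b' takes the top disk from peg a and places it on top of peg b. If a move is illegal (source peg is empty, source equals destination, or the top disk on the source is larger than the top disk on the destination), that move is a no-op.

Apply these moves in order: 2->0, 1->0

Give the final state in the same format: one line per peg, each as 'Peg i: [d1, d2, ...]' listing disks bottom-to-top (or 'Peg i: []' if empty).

After move 1 (2->0):
Peg 0: [3, 2, 1]
Peg 1: []
Peg 2: []

After move 2 (1->0):
Peg 0: [3, 2, 1]
Peg 1: []
Peg 2: []

Answer: Peg 0: [3, 2, 1]
Peg 1: []
Peg 2: []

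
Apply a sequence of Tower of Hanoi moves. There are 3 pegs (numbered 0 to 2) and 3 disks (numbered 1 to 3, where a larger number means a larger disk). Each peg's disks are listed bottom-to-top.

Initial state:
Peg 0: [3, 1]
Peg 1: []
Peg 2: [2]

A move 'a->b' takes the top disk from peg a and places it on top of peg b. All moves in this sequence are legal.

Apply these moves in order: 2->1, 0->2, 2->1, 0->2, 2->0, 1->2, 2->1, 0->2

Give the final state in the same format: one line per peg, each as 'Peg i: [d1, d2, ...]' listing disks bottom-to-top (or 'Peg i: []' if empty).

Answer: Peg 0: []
Peg 1: [2, 1]
Peg 2: [3]

Derivation:
After move 1 (2->1):
Peg 0: [3, 1]
Peg 1: [2]
Peg 2: []

After move 2 (0->2):
Peg 0: [3]
Peg 1: [2]
Peg 2: [1]

After move 3 (2->1):
Peg 0: [3]
Peg 1: [2, 1]
Peg 2: []

After move 4 (0->2):
Peg 0: []
Peg 1: [2, 1]
Peg 2: [3]

After move 5 (2->0):
Peg 0: [3]
Peg 1: [2, 1]
Peg 2: []

After move 6 (1->2):
Peg 0: [3]
Peg 1: [2]
Peg 2: [1]

After move 7 (2->1):
Peg 0: [3]
Peg 1: [2, 1]
Peg 2: []

After move 8 (0->2):
Peg 0: []
Peg 1: [2, 1]
Peg 2: [3]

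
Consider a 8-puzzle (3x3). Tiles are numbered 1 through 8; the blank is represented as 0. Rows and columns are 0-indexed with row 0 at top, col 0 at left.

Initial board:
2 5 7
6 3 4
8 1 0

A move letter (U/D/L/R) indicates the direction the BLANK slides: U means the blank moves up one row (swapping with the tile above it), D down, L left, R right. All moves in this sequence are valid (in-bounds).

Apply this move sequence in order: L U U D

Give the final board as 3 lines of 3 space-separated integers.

After move 1 (L):
2 5 7
6 3 4
8 0 1

After move 2 (U):
2 5 7
6 0 4
8 3 1

After move 3 (U):
2 0 7
6 5 4
8 3 1

After move 4 (D):
2 5 7
6 0 4
8 3 1

Answer: 2 5 7
6 0 4
8 3 1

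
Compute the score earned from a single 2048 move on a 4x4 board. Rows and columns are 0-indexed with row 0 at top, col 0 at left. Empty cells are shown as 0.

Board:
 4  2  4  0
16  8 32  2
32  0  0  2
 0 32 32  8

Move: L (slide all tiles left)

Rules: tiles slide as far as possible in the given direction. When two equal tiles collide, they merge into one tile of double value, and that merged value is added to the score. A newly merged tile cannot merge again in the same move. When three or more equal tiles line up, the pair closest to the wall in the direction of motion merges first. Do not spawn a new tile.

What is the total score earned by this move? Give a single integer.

Slide left:
row 0: [4, 2, 4, 0] -> [4, 2, 4, 0]  score +0 (running 0)
row 1: [16, 8, 32, 2] -> [16, 8, 32, 2]  score +0 (running 0)
row 2: [32, 0, 0, 2] -> [32, 2, 0, 0]  score +0 (running 0)
row 3: [0, 32, 32, 8] -> [64, 8, 0, 0]  score +64 (running 64)
Board after move:
 4  2  4  0
16  8 32  2
32  2  0  0
64  8  0  0

Answer: 64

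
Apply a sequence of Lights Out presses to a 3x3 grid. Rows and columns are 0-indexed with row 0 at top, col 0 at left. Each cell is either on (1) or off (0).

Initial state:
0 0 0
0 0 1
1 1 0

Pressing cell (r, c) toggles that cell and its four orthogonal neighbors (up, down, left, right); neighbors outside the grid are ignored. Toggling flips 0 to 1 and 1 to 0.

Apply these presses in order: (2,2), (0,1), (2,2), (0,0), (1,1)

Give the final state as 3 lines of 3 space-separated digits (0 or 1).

After press 1 at (2,2):
0 0 0
0 0 0
1 0 1

After press 2 at (0,1):
1 1 1
0 1 0
1 0 1

After press 3 at (2,2):
1 1 1
0 1 1
1 1 0

After press 4 at (0,0):
0 0 1
1 1 1
1 1 0

After press 5 at (1,1):
0 1 1
0 0 0
1 0 0

Answer: 0 1 1
0 0 0
1 0 0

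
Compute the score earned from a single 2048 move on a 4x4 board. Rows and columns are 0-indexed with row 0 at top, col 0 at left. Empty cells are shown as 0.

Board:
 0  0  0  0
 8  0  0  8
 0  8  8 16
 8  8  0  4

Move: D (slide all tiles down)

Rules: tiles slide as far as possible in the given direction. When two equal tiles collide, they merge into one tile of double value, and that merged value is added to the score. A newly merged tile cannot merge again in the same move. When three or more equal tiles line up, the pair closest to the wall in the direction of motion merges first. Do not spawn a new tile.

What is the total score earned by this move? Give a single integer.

Slide down:
col 0: [0, 8, 0, 8] -> [0, 0, 0, 16]  score +16 (running 16)
col 1: [0, 0, 8, 8] -> [0, 0, 0, 16]  score +16 (running 32)
col 2: [0, 0, 8, 0] -> [0, 0, 0, 8]  score +0 (running 32)
col 3: [0, 8, 16, 4] -> [0, 8, 16, 4]  score +0 (running 32)
Board after move:
 0  0  0  0
 0  0  0  8
 0  0  0 16
16 16  8  4

Answer: 32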